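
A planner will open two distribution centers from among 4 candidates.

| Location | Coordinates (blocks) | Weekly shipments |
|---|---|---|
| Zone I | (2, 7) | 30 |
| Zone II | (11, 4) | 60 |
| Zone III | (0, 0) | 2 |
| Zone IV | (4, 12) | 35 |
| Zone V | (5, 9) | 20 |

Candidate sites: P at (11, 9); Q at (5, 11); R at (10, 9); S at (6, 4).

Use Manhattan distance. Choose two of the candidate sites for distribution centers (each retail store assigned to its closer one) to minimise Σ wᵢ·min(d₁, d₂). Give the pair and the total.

Evaluate every pair (each demand assigned to the nearer of the two):
  {Q, S}: total = 640
  {P, Q}: total = 652
  {Q, R}: total = 712
  {R, S}: total = 945
  {P, S}: total = 1000
  {P, R}: total = 1053
Best pair: {Q, S} with total 640.

{Q, S}, total 640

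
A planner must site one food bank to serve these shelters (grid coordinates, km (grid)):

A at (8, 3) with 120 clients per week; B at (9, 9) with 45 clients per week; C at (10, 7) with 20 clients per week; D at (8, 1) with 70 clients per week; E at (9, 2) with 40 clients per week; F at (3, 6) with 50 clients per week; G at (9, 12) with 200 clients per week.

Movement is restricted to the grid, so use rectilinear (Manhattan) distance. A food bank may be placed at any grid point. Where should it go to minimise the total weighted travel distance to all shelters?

Manhattan distance separates: Σwᵢ(|x−xᵢ|+|y−yᵢ|) = Σwᵢ|x−xᵢ| + Σwᵢ|y−yᵢ|, so x and y are optimised independently as 1-D weighted medians.
Total weight W = 545; half = 272.5.
x-coordinate, sorted with cumulative weight:
  x=3 (F, w=50) cum 50
  x=8 (A, w=120) cum 170
  x=8 (D, w=70) cum 240
  x=9 (B, w=45) cum 285  ← median
  x=9 (E, w=40) cum 325
  x=9 (G, w=200) cum 525
  x=10 (C, w=20) cum 545
⇒ x* = 9
y-coordinate, sorted with cumulative weight:
  y=1 (D, w=70) cum 70
  y=2 (E, w=40) cum 110
  y=3 (A, w=120) cum 230
  y=6 (F, w=50) cum 280  ← median
  y=7 (C, w=20) cum 300
  y=9 (B, w=45) cum 345
  y=12 (G, w=200) cum 545
⇒ y* = 6

(9, 6)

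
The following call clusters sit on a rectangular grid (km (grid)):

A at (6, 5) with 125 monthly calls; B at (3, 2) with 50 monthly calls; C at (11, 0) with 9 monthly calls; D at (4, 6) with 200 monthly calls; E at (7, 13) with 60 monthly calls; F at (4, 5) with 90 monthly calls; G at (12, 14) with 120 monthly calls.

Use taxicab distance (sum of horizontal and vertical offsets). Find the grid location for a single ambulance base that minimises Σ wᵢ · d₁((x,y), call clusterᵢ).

Manhattan distance separates: Σwᵢ(|x−xᵢ|+|y−yᵢ|) = Σwᵢ|x−xᵢ| + Σwᵢ|y−yᵢ|, so x and y are optimised independently as 1-D weighted medians.
Total weight W = 654; half = 327.
x-coordinate, sorted with cumulative weight:
  x=3 (B, w=50) cum 50
  x=4 (D, w=200) cum 250
  x=4 (F, w=90) cum 340  ← median
  x=6 (A, w=125) cum 465
  x=7 (E, w=60) cum 525
  x=11 (C, w=9) cum 534
  x=12 (G, w=120) cum 654
⇒ x* = 4
y-coordinate, sorted with cumulative weight:
  y=0 (C, w=9) cum 9
  y=2 (B, w=50) cum 59
  y=5 (A, w=125) cum 184
  y=5 (F, w=90) cum 274
  y=6 (D, w=200) cum 474  ← median
  y=13 (E, w=60) cum 534
  y=14 (G, w=120) cum 654
⇒ y* = 6

(4, 6)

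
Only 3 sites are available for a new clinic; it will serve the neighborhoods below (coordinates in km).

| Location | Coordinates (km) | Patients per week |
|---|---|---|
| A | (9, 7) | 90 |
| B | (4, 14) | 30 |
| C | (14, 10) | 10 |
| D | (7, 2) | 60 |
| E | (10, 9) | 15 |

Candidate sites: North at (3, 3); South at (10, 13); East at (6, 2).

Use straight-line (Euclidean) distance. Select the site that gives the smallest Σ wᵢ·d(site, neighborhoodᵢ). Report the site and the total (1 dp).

Total weighted distance at each candidate:
  North (3, 3): total = 1496.4
  South (10, 13): total = 1524.0
  East (6, 2): total = 1183.8
Minimum is at East with total 1183.8 km.

East, total 1183.8 km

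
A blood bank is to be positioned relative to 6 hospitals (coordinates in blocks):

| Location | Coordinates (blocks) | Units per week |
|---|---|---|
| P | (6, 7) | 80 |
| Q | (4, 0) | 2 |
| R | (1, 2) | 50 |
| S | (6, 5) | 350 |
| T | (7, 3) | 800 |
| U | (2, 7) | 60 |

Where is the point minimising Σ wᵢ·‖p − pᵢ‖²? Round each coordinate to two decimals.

(6.23, 3.90)

The minimiser of Σwᵢ‖p−pᵢ‖² is the weighted centroid p* = (Σwᵢpᵢ)/(Σwᵢ).
Σwᵢ = 1342.
Σwᵢxᵢ = 80·6 + 2·4 + 50·1 + 350·6 + 800·7 + 60·2 = 8358.
Σwᵢyᵢ = 80·7 + 2·0 + 50·2 + 350·5 + 800·3 + 60·7 = 5230.
x* = 8358/1342 = 6.23, y* = 5230/1342 = 3.90.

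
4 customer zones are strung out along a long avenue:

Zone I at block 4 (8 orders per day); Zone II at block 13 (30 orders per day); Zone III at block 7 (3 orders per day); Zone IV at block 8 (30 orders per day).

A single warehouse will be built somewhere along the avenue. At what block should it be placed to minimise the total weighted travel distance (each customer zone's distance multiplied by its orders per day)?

For a sum of weighted absolute distances on a line, the optimum is the weighted median (not the mean). Total weight W = 71; half-weight = 35.5.
Sort by position and accumulate weight:
  block 4 (Zone I, w=8) → cum 8
  block 7 (Zone III, w=3) → cum 11
  block 8 (Zone IV, w=30) → cum 41  ≥ 35.5 → median here
  block 13 (Zone II, w=30) → cum 71
Optimal location: block 8.

x = 8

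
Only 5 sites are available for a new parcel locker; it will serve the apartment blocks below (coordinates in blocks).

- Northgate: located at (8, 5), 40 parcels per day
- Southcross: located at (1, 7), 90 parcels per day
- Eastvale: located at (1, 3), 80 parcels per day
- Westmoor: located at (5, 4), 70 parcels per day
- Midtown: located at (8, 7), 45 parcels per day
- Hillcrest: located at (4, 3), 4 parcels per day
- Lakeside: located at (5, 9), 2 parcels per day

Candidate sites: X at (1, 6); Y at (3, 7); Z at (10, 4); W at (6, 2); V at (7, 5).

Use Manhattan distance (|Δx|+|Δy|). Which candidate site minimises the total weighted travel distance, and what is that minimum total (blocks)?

Total weighted distance at each candidate:
  X (1, 6): total = 1468
  Y (3, 7): total = 1543
  Z (10, 4): total = 2623
  W (6, 2): total = 2133
  V (7, 5): total = 1777
Minimum is at X with total 1468 blocks.

X, total 1468 blocks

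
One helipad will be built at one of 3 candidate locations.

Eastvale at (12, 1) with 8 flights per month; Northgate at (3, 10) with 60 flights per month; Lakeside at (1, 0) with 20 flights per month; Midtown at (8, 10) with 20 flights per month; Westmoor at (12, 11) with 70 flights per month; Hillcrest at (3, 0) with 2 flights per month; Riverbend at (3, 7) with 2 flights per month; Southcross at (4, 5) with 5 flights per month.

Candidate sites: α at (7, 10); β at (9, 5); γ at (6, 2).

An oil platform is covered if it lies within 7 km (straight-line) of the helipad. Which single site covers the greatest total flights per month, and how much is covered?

α, covering 157

Coverage radius r = 7 km; a point is covered iff (Δx)²+(Δy)² ≤ 7² = 49.
  α (7, 10): covers {Northgate, Midtown, Westmoor, Riverbend, Southcross} → 157
  β (9, 5): covers {Eastvale, Midtown, Westmoor, Riverbend, Southcross} → 105
  γ (6, 2): covers {Eastvale, Lakeside, Hillcrest, Riverbend, Southcross} → 37
Maximum coverage at α: 157 flights per month.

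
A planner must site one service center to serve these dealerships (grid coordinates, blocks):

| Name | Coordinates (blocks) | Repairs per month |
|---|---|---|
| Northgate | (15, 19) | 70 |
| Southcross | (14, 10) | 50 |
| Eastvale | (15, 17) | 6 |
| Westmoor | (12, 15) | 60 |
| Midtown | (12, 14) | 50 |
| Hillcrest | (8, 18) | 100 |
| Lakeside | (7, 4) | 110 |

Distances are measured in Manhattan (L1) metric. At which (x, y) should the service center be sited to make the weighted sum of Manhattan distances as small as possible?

(12, 15)

Manhattan distance separates: Σwᵢ(|x−xᵢ|+|y−yᵢ|) = Σwᵢ|x−xᵢ| + Σwᵢ|y−yᵢ|, so x and y are optimised independently as 1-D weighted medians.
Total weight W = 446; half = 223.
x-coordinate, sorted with cumulative weight:
  x=7 (Lakeside, w=110) cum 110
  x=8 (Hillcrest, w=100) cum 210
  x=12 (Westmoor, w=60) cum 270  ← median
  x=12 (Midtown, w=50) cum 320
  x=14 (Southcross, w=50) cum 370
  x=15 (Northgate, w=70) cum 440
  x=15 (Eastvale, w=6) cum 446
⇒ x* = 12
y-coordinate, sorted with cumulative weight:
  y=4 (Lakeside, w=110) cum 110
  y=10 (Southcross, w=50) cum 160
  y=14 (Midtown, w=50) cum 210
  y=15 (Westmoor, w=60) cum 270  ← median
  y=17 (Eastvale, w=6) cum 276
  y=18 (Hillcrest, w=100) cum 376
  y=19 (Northgate, w=70) cum 446
⇒ y* = 15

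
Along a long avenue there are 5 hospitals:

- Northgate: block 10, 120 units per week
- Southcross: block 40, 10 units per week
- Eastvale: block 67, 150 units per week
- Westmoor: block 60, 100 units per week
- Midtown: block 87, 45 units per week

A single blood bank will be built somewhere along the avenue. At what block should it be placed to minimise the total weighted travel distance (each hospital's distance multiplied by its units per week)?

For a sum of weighted absolute distances on a line, the optimum is the weighted median (not the mean). Total weight W = 425; half-weight = 212.5.
Sort by position and accumulate weight:
  block 10 (Northgate, w=120) → cum 120
  block 40 (Southcross, w=10) → cum 130
  block 60 (Westmoor, w=100) → cum 230  ≥ 212.5 → median here
  block 67 (Eastvale, w=150) → cum 380
  block 87 (Midtown, w=45) → cum 425
Optimal location: block 60.

x = 60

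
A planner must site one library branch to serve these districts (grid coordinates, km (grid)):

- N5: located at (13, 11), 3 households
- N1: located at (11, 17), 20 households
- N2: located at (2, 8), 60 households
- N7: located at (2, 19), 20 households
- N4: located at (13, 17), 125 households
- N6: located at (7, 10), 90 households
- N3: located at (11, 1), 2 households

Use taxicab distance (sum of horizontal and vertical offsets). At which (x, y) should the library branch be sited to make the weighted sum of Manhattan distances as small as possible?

Manhattan distance separates: Σwᵢ(|x−xᵢ|+|y−yᵢ|) = Σwᵢ|x−xᵢ| + Σwᵢ|y−yᵢ|, so x and y are optimised independently as 1-D weighted medians.
Total weight W = 320; half = 160.
x-coordinate, sorted with cumulative weight:
  x=2 (N2, w=60) cum 60
  x=2 (N7, w=20) cum 80
  x=7 (N6, w=90) cum 170  ← median
  x=11 (N1, w=20) cum 190
  x=11 (N3, w=2) cum 192
  x=13 (N5, w=3) cum 195
  x=13 (N4, w=125) cum 320
⇒ x* = 7
y-coordinate, sorted with cumulative weight:
  y=1 (N3, w=2) cum 2
  y=8 (N2, w=60) cum 62
  y=10 (N6, w=90) cum 152
  y=11 (N5, w=3) cum 155
  y=17 (N1, w=20) cum 175  ← median
  y=17 (N4, w=125) cum 300
  y=19 (N7, w=20) cum 320
⇒ y* = 17

(7, 17)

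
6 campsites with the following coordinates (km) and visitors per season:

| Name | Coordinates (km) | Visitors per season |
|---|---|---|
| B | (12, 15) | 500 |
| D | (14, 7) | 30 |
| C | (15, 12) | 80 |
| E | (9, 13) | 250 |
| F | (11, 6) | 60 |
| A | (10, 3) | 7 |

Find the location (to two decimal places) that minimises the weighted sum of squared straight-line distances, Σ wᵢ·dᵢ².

The minimiser of Σwᵢ‖p−pᵢ‖² is the weighted centroid p* = (Σwᵢpᵢ)/(Σwᵢ).
Σwᵢ = 927.
Σwᵢxᵢ = 500·12 + 30·14 + 80·15 + 250·9 + 60·11 + 7·10 = 10600.
Σwᵢyᵢ = 500·15 + 30·7 + 80·12 + 250·13 + 60·6 + 7·3 = 12301.
x* = 10600/927 = 11.43, y* = 12301/927 = 13.27.

(11.43, 13.27)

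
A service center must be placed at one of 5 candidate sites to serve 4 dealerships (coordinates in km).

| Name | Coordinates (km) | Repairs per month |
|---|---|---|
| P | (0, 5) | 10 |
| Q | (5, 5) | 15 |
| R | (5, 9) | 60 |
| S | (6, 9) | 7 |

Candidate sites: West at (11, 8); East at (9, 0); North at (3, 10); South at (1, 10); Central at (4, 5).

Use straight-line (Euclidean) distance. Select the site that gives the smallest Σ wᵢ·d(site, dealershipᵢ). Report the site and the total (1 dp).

North, total 295.4 km

Total weighted distance at each candidate:
  West (11, 8): total = 615.3
  East (9, 0): total = 856.3
  North (3, 10): total = 295.4
  South (1, 10): total = 430.1
  Central (4, 5): total = 333.7
Minimum is at North with total 295.4 km.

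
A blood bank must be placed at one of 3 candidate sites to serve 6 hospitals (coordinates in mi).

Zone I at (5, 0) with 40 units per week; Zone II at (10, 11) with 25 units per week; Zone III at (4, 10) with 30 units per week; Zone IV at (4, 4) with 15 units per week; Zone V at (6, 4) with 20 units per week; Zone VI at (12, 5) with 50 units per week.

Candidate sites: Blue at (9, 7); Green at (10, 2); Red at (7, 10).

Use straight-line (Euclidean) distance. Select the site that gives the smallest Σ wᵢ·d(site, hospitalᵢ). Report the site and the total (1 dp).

Blue, total 953.1 mi

Total weighted distance at each candidate:
  Blue (9, 7): total = 953.1
  Green (10, 2): total = 1105.0
  Red (7, 10): total = 1152.8
Minimum is at Blue with total 953.1 mi.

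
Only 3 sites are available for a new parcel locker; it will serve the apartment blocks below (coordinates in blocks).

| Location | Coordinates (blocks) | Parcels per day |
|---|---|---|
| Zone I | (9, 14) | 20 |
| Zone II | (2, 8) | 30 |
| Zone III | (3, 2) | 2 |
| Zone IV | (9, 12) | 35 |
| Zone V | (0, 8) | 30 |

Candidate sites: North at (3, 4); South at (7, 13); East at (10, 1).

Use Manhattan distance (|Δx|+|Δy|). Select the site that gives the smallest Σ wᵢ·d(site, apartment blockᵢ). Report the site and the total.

Total weighted distance at each candidate:
  North (3, 4): total = 1174
  South (7, 13): total = 855
  East (10, 1): total = 1676
Minimum is at South with total 855 blocks.

South, total 855 blocks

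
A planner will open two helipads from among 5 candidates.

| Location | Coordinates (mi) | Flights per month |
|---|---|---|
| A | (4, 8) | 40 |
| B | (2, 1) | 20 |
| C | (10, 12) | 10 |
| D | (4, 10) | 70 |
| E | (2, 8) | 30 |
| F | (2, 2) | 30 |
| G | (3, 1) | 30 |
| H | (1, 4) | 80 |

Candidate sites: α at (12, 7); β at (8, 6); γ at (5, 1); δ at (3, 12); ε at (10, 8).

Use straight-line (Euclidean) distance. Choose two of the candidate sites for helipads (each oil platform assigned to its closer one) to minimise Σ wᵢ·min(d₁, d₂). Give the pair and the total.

Evaluate every pair (each demand assigned to the nearer of the two):
  {γ, δ}: total = 1130.0
  {β, γ}: total = 1442.7
  {γ, ε}: total = 1566.1
  {β, δ}: total = 1675.5
  {α, γ}: total = 1778.1
  {δ, ε}: total = 1954.4
  {β, ε}: total = 1971.7
  {α, β}: total = 1985.5
  {α, δ}: total = 2005.6
  {α, ε}: total = 2560.2
Best pair: {γ, δ} with total 1130.0.

{γ, δ}, total 1130.0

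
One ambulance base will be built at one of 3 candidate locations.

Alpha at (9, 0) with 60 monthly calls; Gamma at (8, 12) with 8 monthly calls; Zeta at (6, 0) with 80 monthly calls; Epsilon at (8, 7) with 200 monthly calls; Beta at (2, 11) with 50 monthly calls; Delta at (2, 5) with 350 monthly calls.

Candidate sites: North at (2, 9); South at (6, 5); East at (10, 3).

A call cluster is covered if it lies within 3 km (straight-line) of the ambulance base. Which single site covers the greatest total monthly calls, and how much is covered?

Coverage radius r = 3 km; a point is covered iff (Δx)²+(Δy)² ≤ 3² = 9.
  North (2, 9): covers {Beta} → 50
  South (6, 5): covers {Epsilon} → 200
  East (10, 3): covers {none} → 0
Maximum coverage at South: 200 monthly calls.

South, covering 200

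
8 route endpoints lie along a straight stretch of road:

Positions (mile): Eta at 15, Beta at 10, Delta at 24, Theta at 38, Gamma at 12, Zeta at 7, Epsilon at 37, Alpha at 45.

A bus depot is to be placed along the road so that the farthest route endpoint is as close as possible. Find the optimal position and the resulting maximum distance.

location 26, max distance 19

The 1-center on a line is the midpoint of the two extreme points: leftmost at 7, rightmost at 45.
Optimal location = (7 + 45)/2 = 26; maximum distance = (45 − 7)/2 = 19.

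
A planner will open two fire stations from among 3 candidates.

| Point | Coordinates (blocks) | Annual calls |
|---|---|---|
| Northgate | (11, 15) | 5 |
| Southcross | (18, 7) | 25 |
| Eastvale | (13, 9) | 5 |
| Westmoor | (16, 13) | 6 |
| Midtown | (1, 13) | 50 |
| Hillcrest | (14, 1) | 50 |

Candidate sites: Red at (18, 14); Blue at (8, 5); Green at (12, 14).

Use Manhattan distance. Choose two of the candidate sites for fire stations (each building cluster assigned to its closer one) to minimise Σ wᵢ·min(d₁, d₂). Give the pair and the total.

Evaluate every pair (each demand assigned to the nearer of the two):
  {Blue, Green}: total = 1470
  {Red, Blue}: total = 1528
  {Red, Green}: total = 1583
Best pair: {Blue, Green} with total 1470.

{Blue, Green}, total 1470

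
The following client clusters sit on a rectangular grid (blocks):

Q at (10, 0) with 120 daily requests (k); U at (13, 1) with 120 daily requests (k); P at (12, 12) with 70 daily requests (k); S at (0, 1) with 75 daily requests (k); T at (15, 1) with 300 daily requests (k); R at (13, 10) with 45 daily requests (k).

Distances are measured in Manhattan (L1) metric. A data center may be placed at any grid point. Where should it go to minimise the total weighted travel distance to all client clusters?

(13, 1)

Manhattan distance separates: Σwᵢ(|x−xᵢ|+|y−yᵢ|) = Σwᵢ|x−xᵢ| + Σwᵢ|y−yᵢ|, so x and y are optimised independently as 1-D weighted medians.
Total weight W = 730; half = 365.
x-coordinate, sorted with cumulative weight:
  x=0 (S, w=75) cum 75
  x=10 (Q, w=120) cum 195
  x=12 (P, w=70) cum 265
  x=13 (U, w=120) cum 385  ← median
  x=13 (R, w=45) cum 430
  x=15 (T, w=300) cum 730
⇒ x* = 13
y-coordinate, sorted with cumulative weight:
  y=0 (Q, w=120) cum 120
  y=1 (U, w=120) cum 240
  y=1 (S, w=75) cum 315
  y=1 (T, w=300) cum 615  ← median
  y=10 (R, w=45) cum 660
  y=12 (P, w=70) cum 730
⇒ y* = 1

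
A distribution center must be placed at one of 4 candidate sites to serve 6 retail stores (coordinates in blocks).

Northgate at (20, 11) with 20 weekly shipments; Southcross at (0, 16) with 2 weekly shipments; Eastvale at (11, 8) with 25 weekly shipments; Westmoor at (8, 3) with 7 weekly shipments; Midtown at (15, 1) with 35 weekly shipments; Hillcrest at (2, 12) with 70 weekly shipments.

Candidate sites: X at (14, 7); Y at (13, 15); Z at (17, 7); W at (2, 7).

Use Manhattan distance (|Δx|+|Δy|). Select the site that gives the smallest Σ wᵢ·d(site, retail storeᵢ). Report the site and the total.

Total weighted distance at each candidate:
  X (14, 7): total = 1851
  Y (13, 15): total = 2132
  Z (17, 7): total = 2138
  W (2, 7): total = 1797
Minimum is at W with total 1797 blocks.

W, total 1797 blocks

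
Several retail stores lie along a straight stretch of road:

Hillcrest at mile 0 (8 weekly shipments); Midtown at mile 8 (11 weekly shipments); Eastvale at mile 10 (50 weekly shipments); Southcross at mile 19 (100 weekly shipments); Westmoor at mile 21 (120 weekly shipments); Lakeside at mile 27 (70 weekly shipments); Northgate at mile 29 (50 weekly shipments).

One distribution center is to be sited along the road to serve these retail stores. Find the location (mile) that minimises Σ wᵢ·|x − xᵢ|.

x = 21

For a sum of weighted absolute distances on a line, the optimum is the weighted median (not the mean). Total weight W = 409; half-weight = 204.5.
Sort by position and accumulate weight:
  mile 0 (Hillcrest, w=8) → cum 8
  mile 8 (Midtown, w=11) → cum 19
  mile 10 (Eastvale, w=50) → cum 69
  mile 19 (Southcross, w=100) → cum 169
  mile 21 (Westmoor, w=120) → cum 289  ≥ 204.5 → median here
  mile 27 (Lakeside, w=70) → cum 359
  mile 29 (Northgate, w=50) → cum 409
Optimal location: mile 21.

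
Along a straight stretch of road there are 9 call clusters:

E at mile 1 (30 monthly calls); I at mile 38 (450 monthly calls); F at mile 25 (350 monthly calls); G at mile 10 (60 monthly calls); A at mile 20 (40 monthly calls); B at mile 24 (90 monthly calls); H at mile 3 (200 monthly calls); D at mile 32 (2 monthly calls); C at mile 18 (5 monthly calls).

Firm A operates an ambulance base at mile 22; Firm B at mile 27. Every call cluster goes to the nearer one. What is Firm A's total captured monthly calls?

The indifferent point is the midpoint (22+27)/2 = 24.5; call clusters left of it (closer to Firm A at 22) go to Firm A, those right go to Firm B.
  E at 1 (w=30) → Firm A
  H at 3 (w=200) → Firm A
  G at 10 (w=60) → Firm A
  C at 18 (w=5) → Firm A
  A at 20 (w=40) → Firm A
  B at 24 (w=90) → Firm A
  F at 25 (w=350) → Firm B
  D at 32 (w=2) → Firm B
  I at 38 (w=450) → Firm B
Firm A captures 425; Firm B captures 802.

425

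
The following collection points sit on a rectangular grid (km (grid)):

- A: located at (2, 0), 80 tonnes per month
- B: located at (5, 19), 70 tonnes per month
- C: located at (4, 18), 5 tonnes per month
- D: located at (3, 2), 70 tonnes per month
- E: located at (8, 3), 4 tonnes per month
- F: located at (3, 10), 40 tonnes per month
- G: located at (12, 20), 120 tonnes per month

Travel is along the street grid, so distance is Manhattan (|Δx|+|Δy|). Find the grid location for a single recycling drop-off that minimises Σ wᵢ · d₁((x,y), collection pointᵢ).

(4, 18)

Manhattan distance separates: Σwᵢ(|x−xᵢ|+|y−yᵢ|) = Σwᵢ|x−xᵢ| + Σwᵢ|y−yᵢ|, so x and y are optimised independently as 1-D weighted medians.
Total weight W = 389; half = 194.5.
x-coordinate, sorted with cumulative weight:
  x=2 (A, w=80) cum 80
  x=3 (D, w=70) cum 150
  x=3 (F, w=40) cum 190
  x=4 (C, w=5) cum 195  ← median
  x=5 (B, w=70) cum 265
  x=8 (E, w=4) cum 269
  x=12 (G, w=120) cum 389
⇒ x* = 4
y-coordinate, sorted with cumulative weight:
  y=0 (A, w=80) cum 80
  y=2 (D, w=70) cum 150
  y=3 (E, w=4) cum 154
  y=10 (F, w=40) cum 194
  y=18 (C, w=5) cum 199  ← median
  y=19 (B, w=70) cum 269
  y=20 (G, w=120) cum 389
⇒ y* = 18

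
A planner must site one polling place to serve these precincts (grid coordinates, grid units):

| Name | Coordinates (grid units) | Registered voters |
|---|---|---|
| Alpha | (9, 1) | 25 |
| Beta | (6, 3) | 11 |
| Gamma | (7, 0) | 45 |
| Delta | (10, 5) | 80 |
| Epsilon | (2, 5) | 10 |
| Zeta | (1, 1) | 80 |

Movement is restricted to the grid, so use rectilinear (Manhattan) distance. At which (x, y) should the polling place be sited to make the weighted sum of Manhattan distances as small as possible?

Manhattan distance separates: Σwᵢ(|x−xᵢ|+|y−yᵢ|) = Σwᵢ|x−xᵢ| + Σwᵢ|y−yᵢ|, so x and y are optimised independently as 1-D weighted medians.
Total weight W = 251; half = 125.5.
x-coordinate, sorted with cumulative weight:
  x=1 (Zeta, w=80) cum 80
  x=2 (Epsilon, w=10) cum 90
  x=6 (Beta, w=11) cum 101
  x=7 (Gamma, w=45) cum 146  ← median
  x=9 (Alpha, w=25) cum 171
  x=10 (Delta, w=80) cum 251
⇒ x* = 7
y-coordinate, sorted with cumulative weight:
  y=0 (Gamma, w=45) cum 45
  y=1 (Alpha, w=25) cum 70
  y=1 (Zeta, w=80) cum 150  ← median
  y=3 (Beta, w=11) cum 161
  y=5 (Delta, w=80) cum 241
  y=5 (Epsilon, w=10) cum 251
⇒ y* = 1

(7, 1)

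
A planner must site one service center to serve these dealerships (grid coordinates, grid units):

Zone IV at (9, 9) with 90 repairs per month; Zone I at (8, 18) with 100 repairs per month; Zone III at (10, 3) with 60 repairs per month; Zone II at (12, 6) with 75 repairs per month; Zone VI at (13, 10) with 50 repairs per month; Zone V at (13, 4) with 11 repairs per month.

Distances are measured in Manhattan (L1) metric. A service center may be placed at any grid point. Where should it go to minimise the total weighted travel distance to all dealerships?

(10, 9)

Manhattan distance separates: Σwᵢ(|x−xᵢ|+|y−yᵢ|) = Σwᵢ|x−xᵢ| + Σwᵢ|y−yᵢ|, so x and y are optimised independently as 1-D weighted medians.
Total weight W = 386; half = 193.
x-coordinate, sorted with cumulative weight:
  x=8 (Zone I, w=100) cum 100
  x=9 (Zone IV, w=90) cum 190
  x=10 (Zone III, w=60) cum 250  ← median
  x=12 (Zone II, w=75) cum 325
  x=13 (Zone VI, w=50) cum 375
  x=13 (Zone V, w=11) cum 386
⇒ x* = 10
y-coordinate, sorted with cumulative weight:
  y=3 (Zone III, w=60) cum 60
  y=4 (Zone V, w=11) cum 71
  y=6 (Zone II, w=75) cum 146
  y=9 (Zone IV, w=90) cum 236  ← median
  y=10 (Zone VI, w=50) cum 286
  y=18 (Zone I, w=100) cum 386
⇒ y* = 9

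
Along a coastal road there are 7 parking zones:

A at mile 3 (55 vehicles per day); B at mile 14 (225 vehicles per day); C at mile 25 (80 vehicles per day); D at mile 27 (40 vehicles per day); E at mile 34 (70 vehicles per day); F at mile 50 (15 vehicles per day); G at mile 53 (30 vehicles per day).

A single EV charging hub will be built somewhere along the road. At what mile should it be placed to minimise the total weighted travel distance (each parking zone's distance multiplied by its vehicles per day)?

For a sum of weighted absolute distances on a line, the optimum is the weighted median (not the mean). Total weight W = 515; half-weight = 257.5.
Sort by position and accumulate weight:
  mile 3 (A, w=55) → cum 55
  mile 14 (B, w=225) → cum 280  ≥ 257.5 → median here
  mile 25 (C, w=80) → cum 360
  mile 27 (D, w=40) → cum 400
  mile 34 (E, w=70) → cum 470
  mile 50 (F, w=15) → cum 485
  mile 53 (G, w=30) → cum 515
Optimal location: mile 14.

x = 14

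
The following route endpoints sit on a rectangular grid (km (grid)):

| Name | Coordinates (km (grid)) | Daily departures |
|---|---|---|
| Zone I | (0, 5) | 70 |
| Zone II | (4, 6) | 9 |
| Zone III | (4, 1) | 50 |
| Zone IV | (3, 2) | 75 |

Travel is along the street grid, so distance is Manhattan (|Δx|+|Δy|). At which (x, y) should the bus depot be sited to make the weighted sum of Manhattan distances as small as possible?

Manhattan distance separates: Σwᵢ(|x−xᵢ|+|y−yᵢ|) = Σwᵢ|x−xᵢ| + Σwᵢ|y−yᵢ|, so x and y are optimised independently as 1-D weighted medians.
Total weight W = 204; half = 102.
x-coordinate, sorted with cumulative weight:
  x=0 (Zone I, w=70) cum 70
  x=3 (Zone IV, w=75) cum 145  ← median
  x=4 (Zone II, w=9) cum 154
  x=4 (Zone III, w=50) cum 204
⇒ x* = 3
y-coordinate, sorted with cumulative weight:
  y=1 (Zone III, w=50) cum 50
  y=2 (Zone IV, w=75) cum 125  ← median
  y=5 (Zone I, w=70) cum 195
  y=6 (Zone II, w=9) cum 204
⇒ y* = 2

(3, 2)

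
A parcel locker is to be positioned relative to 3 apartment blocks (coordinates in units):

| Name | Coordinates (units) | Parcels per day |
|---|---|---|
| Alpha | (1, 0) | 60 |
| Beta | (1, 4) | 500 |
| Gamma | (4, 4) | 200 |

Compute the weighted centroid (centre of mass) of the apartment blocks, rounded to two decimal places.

The minimiser of Σwᵢ‖p−pᵢ‖² is the weighted centroid p* = (Σwᵢpᵢ)/(Σwᵢ).
Σwᵢ = 760.
Σwᵢxᵢ = 60·1 + 500·1 + 200·4 = 1360.
Σwᵢyᵢ = 60·0 + 500·4 + 200·4 = 2800.
x* = 1360/760 = 1.79, y* = 2800/760 = 3.68.

(1.79, 3.68)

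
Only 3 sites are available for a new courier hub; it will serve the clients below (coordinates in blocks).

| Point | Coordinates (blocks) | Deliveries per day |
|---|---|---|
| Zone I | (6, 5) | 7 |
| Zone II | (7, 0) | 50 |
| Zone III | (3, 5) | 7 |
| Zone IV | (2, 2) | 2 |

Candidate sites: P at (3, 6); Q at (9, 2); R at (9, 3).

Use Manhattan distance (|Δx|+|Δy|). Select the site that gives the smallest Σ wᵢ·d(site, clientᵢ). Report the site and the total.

Q, total 319 blocks

Total weighted distance at each candidate:
  P (3, 6): total = 545
  Q (9, 2): total = 319
  R (9, 3): total = 357
Minimum is at Q with total 319 blocks.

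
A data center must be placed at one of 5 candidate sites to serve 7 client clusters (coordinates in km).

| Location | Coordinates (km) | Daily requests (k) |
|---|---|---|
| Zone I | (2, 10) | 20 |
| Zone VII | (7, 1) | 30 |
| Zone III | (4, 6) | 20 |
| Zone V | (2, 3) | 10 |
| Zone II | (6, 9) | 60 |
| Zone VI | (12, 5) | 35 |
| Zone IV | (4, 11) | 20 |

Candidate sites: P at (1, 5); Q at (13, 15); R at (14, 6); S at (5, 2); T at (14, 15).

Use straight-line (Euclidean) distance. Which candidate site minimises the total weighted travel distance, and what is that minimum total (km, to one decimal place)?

S, total 1224.0 km

Total weighted distance at each candidate:
  P (1, 5): total = 1307.3
  Q (13, 15): total = 2217.8
  R (14, 6): total = 1649.3
  S (5, 2): total = 1224.0
  T (14, 15): total = 2340.7
Minimum is at S with total 1224.0 km.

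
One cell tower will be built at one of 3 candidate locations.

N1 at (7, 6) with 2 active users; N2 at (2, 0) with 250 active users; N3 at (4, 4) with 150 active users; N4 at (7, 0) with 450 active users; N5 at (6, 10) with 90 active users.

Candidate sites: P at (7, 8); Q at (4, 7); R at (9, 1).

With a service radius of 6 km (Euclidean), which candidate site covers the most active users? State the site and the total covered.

R, covering 602

Coverage radius r = 6 km; a point is covered iff (Δx)²+(Δy)² ≤ 6² = 36.
  P (7, 8): covers {N1, N3, N5} → 242
  Q (4, 7): covers {N1, N3, N5} → 242
  R (9, 1): covers {N1, N3, N4} → 602
Maximum coverage at R: 602 active users.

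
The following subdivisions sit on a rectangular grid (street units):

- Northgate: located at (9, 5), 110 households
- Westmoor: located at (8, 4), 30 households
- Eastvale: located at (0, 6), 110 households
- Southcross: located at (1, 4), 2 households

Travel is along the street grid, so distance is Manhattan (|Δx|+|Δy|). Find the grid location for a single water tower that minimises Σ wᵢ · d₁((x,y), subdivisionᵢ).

Manhattan distance separates: Σwᵢ(|x−xᵢ|+|y−yᵢ|) = Σwᵢ|x−xᵢ| + Σwᵢ|y−yᵢ|, so x and y are optimised independently as 1-D weighted medians.
Total weight W = 252; half = 126.
x-coordinate, sorted with cumulative weight:
  x=0 (Eastvale, w=110) cum 110
  x=1 (Southcross, w=2) cum 112
  x=8 (Westmoor, w=30) cum 142  ← median
  x=9 (Northgate, w=110) cum 252
⇒ x* = 8
y-coordinate, sorted with cumulative weight:
  y=4 (Westmoor, w=30) cum 30
  y=4 (Southcross, w=2) cum 32
  y=5 (Northgate, w=110) cum 142  ← median
  y=6 (Eastvale, w=110) cum 252
⇒ y* = 5

(8, 5)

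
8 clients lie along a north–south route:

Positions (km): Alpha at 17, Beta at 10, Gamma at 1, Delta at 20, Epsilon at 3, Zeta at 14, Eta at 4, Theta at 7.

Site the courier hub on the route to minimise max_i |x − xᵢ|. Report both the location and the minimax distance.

location 10.5, max distance 9.5

The 1-center on a line is the midpoint of the two extreme points: leftmost at 1, rightmost at 20.
Optimal location = (1 + 20)/2 = 10.5; maximum distance = (20 − 1)/2 = 9.5.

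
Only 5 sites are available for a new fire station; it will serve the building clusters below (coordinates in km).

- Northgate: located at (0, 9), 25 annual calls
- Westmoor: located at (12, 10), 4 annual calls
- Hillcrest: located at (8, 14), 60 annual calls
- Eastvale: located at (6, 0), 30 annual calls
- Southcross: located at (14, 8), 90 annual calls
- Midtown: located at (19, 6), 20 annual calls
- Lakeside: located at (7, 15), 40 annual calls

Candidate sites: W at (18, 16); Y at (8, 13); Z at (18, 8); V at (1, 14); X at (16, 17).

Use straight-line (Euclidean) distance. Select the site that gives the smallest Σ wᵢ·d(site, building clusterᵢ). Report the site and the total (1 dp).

Y, total 1751.3 km

Total weighted distance at each candidate:
  W (18, 16): total = 3176.5
  Y (8, 13): total = 1751.3
  Z (18, 8): total = 2534.6
  V (1, 14): total = 2966.1
  X (16, 17): total = 3010.4
Minimum is at Y with total 1751.3 km.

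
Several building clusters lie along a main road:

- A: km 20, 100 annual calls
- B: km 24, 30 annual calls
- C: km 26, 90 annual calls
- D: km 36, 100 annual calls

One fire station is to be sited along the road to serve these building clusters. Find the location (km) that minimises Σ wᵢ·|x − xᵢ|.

x = 26

For a sum of weighted absolute distances on a line, the optimum is the weighted median (not the mean). Total weight W = 320; half-weight = 160.
Sort by position and accumulate weight:
  km 20 (A, w=100) → cum 100
  km 24 (B, w=30) → cum 130
  km 26 (C, w=90) → cum 220  ≥ 160 → median here
  km 36 (D, w=100) → cum 320
Optimal location: km 26.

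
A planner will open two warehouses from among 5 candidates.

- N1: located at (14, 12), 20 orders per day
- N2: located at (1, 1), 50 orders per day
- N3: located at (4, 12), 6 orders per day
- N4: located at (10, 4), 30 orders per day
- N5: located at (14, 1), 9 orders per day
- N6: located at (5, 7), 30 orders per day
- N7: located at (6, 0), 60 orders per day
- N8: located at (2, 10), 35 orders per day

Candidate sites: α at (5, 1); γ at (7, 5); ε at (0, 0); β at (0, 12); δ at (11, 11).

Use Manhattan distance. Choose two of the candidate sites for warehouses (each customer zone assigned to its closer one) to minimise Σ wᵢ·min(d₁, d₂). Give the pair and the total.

{α, β}, total 1265

Evaluate every pair (each demand assigned to the nearer of the two):
  {α, β}: total = 1265
  {α, δ}: total = 1299
  {α, γ}: total = 1331
  {γ, ε}: total = 1489
  {ε, δ}: total = 1595
  {α, ε}: total = 1613
  {γ, β}: total = 1643
  {γ, δ}: total = 1677
  {ε, β}: total = 1759
  {β, δ}: total = 2461
Best pair: {α, β} with total 1265.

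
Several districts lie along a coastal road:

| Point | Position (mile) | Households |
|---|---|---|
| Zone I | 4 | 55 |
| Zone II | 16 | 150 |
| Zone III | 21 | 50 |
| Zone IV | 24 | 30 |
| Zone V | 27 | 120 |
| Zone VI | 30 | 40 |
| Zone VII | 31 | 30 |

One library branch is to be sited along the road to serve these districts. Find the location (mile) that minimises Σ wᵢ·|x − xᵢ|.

x = 21

For a sum of weighted absolute distances on a line, the optimum is the weighted median (not the mean). Total weight W = 475; half-weight = 237.5.
Sort by position and accumulate weight:
  mile 4 (Zone I, w=55) → cum 55
  mile 16 (Zone II, w=150) → cum 205
  mile 21 (Zone III, w=50) → cum 255  ≥ 237.5 → median here
  mile 24 (Zone IV, w=30) → cum 285
  mile 27 (Zone V, w=120) → cum 405
  mile 30 (Zone VI, w=40) → cum 445
  mile 31 (Zone VII, w=30) → cum 475
Optimal location: mile 21.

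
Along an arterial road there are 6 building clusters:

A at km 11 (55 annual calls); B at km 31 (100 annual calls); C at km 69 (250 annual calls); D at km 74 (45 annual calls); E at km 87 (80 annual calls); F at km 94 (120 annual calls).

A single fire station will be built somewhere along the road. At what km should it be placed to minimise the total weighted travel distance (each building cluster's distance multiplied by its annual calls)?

x = 69

For a sum of weighted absolute distances on a line, the optimum is the weighted median (not the mean). Total weight W = 650; half-weight = 325.
Sort by position and accumulate weight:
  km 11 (A, w=55) → cum 55
  km 31 (B, w=100) → cum 155
  km 69 (C, w=250) → cum 405  ≥ 325 → median here
  km 74 (D, w=45) → cum 450
  km 87 (E, w=80) → cum 530
  km 94 (F, w=120) → cum 650
Optimal location: km 69.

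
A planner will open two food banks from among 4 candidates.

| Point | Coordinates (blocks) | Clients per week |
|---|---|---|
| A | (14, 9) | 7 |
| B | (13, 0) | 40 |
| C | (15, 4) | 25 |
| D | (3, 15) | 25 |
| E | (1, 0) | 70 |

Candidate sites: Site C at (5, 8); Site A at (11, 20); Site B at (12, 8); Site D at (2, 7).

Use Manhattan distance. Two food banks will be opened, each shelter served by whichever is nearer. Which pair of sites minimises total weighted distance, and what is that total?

Evaluate every pair (each demand assigned to the nearer of the two):
  {Site B, Site D}: total = 1341
  {Site C, Site B}: total = 1621
  {Site C, Site D}: total = 1845
  {Site A, Site D}: total = 2003
  {Site C, Site A}: total = 2125
  {Site A, Site B}: total = 2211
Best pair: {Site B, Site D} with total 1341.

{Site B, Site D}, total 1341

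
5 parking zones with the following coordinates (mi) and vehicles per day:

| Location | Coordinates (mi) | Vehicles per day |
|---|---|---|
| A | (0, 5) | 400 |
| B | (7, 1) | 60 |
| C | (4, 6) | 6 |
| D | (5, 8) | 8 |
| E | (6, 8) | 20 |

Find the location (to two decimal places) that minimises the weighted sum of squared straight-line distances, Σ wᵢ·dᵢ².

The minimiser of Σwᵢ‖p−pᵢ‖² is the weighted centroid p* = (Σwᵢpᵢ)/(Σwᵢ).
Σwᵢ = 494.
Σwᵢxᵢ = 400·0 + 60·7 + 6·4 + 8·5 + 20·6 = 604.
Σwᵢyᵢ = 400·5 + 60·1 + 6·6 + 8·8 + 20·8 = 2320.
x* = 604/494 = 1.22, y* = 2320/494 = 4.70.

(1.22, 4.70)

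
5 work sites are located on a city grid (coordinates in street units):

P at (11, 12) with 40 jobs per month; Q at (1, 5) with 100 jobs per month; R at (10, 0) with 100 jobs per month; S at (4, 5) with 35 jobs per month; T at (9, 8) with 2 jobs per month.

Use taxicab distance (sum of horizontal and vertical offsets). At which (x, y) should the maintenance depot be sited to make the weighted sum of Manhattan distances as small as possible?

(10, 5)

Manhattan distance separates: Σwᵢ(|x−xᵢ|+|y−yᵢ|) = Σwᵢ|x−xᵢ| + Σwᵢ|y−yᵢ|, so x and y are optimised independently as 1-D weighted medians.
Total weight W = 277; half = 138.5.
x-coordinate, sorted with cumulative weight:
  x=1 (Q, w=100) cum 100
  x=4 (S, w=35) cum 135
  x=9 (T, w=2) cum 137
  x=10 (R, w=100) cum 237  ← median
  x=11 (P, w=40) cum 277
⇒ x* = 10
y-coordinate, sorted with cumulative weight:
  y=0 (R, w=100) cum 100
  y=5 (Q, w=100) cum 200  ← median
  y=5 (S, w=35) cum 235
  y=8 (T, w=2) cum 237
  y=12 (P, w=40) cum 277
⇒ y* = 5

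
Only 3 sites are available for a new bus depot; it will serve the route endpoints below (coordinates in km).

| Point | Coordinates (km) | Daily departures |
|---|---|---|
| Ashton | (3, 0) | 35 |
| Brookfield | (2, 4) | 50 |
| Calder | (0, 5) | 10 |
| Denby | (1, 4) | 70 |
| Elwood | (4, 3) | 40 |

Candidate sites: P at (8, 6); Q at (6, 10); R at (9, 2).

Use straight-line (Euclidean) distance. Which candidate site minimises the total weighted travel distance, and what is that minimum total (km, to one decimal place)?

Total weighted distance at each candidate:
  P (8, 6): total = 1379.8
  Q (6, 10): total = 1642.0
  R (9, 2): total = 1461.4
Minimum is at P with total 1379.8 km.

P, total 1379.8 km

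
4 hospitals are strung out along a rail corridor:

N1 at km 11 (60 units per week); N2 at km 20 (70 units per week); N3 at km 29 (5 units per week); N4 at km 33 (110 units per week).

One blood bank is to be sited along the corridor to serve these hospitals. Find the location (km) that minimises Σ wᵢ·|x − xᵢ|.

x = 20

For a sum of weighted absolute distances on a line, the optimum is the weighted median (not the mean). Total weight W = 245; half-weight = 122.5.
Sort by position and accumulate weight:
  km 11 (N1, w=60) → cum 60
  km 20 (N2, w=70) → cum 130  ≥ 122.5 → median here
  km 29 (N3, w=5) → cum 135
  km 33 (N4, w=110) → cum 245
Optimal location: km 20.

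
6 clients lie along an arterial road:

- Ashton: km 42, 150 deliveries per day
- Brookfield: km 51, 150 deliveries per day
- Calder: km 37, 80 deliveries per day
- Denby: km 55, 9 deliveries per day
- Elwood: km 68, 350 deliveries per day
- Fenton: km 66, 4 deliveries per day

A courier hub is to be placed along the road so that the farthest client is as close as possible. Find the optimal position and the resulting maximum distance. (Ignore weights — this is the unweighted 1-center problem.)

The 1-center on a line is the midpoint of the two extreme points: leftmost at 37, rightmost at 68.
Optimal location = (37 + 68)/2 = 52.5; maximum distance = (68 − 37)/2 = 15.5.

location 52.5, max distance 15.5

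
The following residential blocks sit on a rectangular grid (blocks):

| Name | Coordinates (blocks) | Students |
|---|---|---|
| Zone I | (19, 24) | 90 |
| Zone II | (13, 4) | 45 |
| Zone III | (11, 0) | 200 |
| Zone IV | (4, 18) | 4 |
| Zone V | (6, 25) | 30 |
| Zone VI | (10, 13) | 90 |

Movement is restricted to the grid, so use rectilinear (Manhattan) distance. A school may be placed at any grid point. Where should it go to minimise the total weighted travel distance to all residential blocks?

Manhattan distance separates: Σwᵢ(|x−xᵢ|+|y−yᵢ|) = Σwᵢ|x−xᵢ| + Σwᵢ|y−yᵢ|, so x and y are optimised independently as 1-D weighted medians.
Total weight W = 459; half = 229.5.
x-coordinate, sorted with cumulative weight:
  x=4 (Zone IV, w=4) cum 4
  x=6 (Zone V, w=30) cum 34
  x=10 (Zone VI, w=90) cum 124
  x=11 (Zone III, w=200) cum 324  ← median
  x=13 (Zone II, w=45) cum 369
  x=19 (Zone I, w=90) cum 459
⇒ x* = 11
y-coordinate, sorted with cumulative weight:
  y=0 (Zone III, w=200) cum 200
  y=4 (Zone II, w=45) cum 245  ← median
  y=13 (Zone VI, w=90) cum 335
  y=18 (Zone IV, w=4) cum 339
  y=24 (Zone I, w=90) cum 429
  y=25 (Zone V, w=30) cum 459
⇒ y* = 4

(11, 4)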